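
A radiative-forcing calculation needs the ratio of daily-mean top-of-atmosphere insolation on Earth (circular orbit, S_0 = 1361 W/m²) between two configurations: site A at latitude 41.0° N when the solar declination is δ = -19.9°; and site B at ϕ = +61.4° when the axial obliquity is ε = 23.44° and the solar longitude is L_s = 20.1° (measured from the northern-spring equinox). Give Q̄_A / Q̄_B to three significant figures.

— Configuration A (ϕ=+41.0°):
cos h₀ = −tan(+41.0°) tan(-19.900°) = 0.3147, h₀ = 1.2507 rad.
Bracket: h₀ sin ϕ sin δ + cos ϕ cos δ sin h₀ = 1.2507×0.65606×-0.34038 + 0.75471×0.94029×0.94920 = -0.279293 + 0.673596 = 0.394303.
Q̄ = (S_0/π) × [bracket] = (1361/π) × 0.394303 = 170.82 W/m².
— Configuration B (ϕ=+61.4°):
Solar declination: sin δ = sin ε · sin L_s = sin 23.44° × sin 20.1° = 0.13670, so δ = +7.857°.
cos h₀ = −tan(+61.4°) tan(+7.857°) = -0.2531, h₀ = 1.8267 rad.
Bracket: h₀ sin ϕ sin δ + cos ϕ cos δ sin h₀ = 1.8267×0.87798×0.13670 + 0.47869×0.99061×0.96744 = 0.219240 + 0.458755 = 0.677995.
Q̄ = (S_0/π) × [bracket] = (1361/π) × 0.677995 = 293.72 W/m².
Ratio Q̄_A / Q̄_B = 170.82 / 293.72 = 0.5816.

Q̄_A / Q̄_B ≈ 0.582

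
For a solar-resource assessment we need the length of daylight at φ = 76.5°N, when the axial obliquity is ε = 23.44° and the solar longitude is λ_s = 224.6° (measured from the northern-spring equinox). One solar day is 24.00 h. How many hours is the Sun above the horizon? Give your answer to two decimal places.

0.00 h

Solar declination: sin δ = sin ε · sin λ_s = sin 23.44° × sin 224.6° = -0.27931, so δ = -16.219°.
cos H₀ = −tan φ · tan δ = 1.2116 ≥ 1, so the Sun never rises (polar night) and H₀ = 0.
Daylight = 2H₀/(2π) × 24.00 h = (0.0000/π) × 24.00 = 0.00 h.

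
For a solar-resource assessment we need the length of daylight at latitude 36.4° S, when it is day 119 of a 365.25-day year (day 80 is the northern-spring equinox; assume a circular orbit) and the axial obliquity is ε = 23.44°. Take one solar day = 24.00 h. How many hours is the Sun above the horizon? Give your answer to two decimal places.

10.55 h

Solar longitude: λ_s = 360° × (119 − 80)/365.25 = 38.439°.
sin δ = sin 23.44° × sin 38.439° = 0.24730, so δ = +14.318°.
cos H₀ = −tan φ · tan δ = −tan(-36.4°) × tan(+14.318°) = 0.1882, so H₀ = 1.3815 rad = 79.15°.
Daylight = 2H₀/(2π) × 24.00 h = (1.3815/π) × 24.00 = 10.55 h.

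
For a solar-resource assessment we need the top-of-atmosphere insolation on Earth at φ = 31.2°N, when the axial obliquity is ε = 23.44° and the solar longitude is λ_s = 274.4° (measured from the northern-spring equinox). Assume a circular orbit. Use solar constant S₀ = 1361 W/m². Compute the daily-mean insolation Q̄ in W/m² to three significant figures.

Solar declination: sin δ = sin ε · sin λ_s = sin 23.44° × sin 274.4° = -0.39662, so δ = -23.367°.
cos H₀ = −tan(+31.2°) tan(-23.367°) = 0.2617, H₀ = 1.3061 rad.
Bracket: H₀ sin φ sin δ + cos φ cos δ sin H₀ = 1.3061×0.51803×-0.39662 + 0.85536×0.91798×0.96516 = -0.268353 + 0.757847 = 0.489494.
Q̄ = (S₀/π) × [bracket] = (1361/π) × 0.489494 = 212.1 W/m².

Q̄ ≈ 212 W/m²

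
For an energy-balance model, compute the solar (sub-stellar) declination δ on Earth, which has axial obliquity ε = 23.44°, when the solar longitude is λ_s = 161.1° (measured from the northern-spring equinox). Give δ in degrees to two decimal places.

δ = +7.40°

sin δ = sin ε · sin λ_s = sin 23.44° × sin 161.1° = 0.128851.
δ = arcsin(0.128851) = +7.40°.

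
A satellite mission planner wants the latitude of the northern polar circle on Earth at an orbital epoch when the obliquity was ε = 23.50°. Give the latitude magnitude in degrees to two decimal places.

66.50°

The polar circle is the lowest latitude that experiences at least one full rotation of continuous daylight at the northern-summer solstice; it lies at |φ| = 90° − ε = 90° − 23.50° = 66.50°.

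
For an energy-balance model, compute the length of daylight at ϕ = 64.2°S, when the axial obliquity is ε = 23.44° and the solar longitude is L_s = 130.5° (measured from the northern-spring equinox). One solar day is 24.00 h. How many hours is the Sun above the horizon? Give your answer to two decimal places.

6.53 h

Solar declination: sin δ = sin ε · sin L_s = sin 23.44° × sin 130.5° = 0.30248, so δ = +17.607°.
cos h₀ = −tan ϕ · tan δ = −tan(-64.2°) × tan(+17.607°) = 0.6565, so h₀ = 0.8547 rad = 48.97°.
Daylight = 2h₀/(2π) × 24.00 h = (0.8547/π) × 24.00 = 6.53 h.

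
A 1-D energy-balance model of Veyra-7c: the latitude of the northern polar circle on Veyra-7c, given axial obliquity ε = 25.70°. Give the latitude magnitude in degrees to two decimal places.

64.30°

The polar circle is the lowest latitude that experiences at least one full rotation of continuous daylight at the northern-summer solstice; it lies at |φ| = 90° − ε = 90° − 25.70° = 64.30°.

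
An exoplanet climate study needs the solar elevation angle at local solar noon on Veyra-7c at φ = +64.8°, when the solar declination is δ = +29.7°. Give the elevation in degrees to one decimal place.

At local noon the hour angle is zero, so the zenith angle equals |φ − δ| = |+64.8° − (+29.700°)| = 35.100°.
Elevation = 90° − 35.100° = 54.9°.

54.9°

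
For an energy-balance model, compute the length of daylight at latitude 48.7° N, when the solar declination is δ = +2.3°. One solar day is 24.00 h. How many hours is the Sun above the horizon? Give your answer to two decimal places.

12.35 h

cos H₀ = −tan φ · tan δ = −tan(+48.7°) × tan(+2.300°) = -0.0457, so H₀ = 1.6165 rad = 92.62°.
Daylight = 2H₀/(2π) × 24.00 h = (1.6165/π) × 24.00 = 12.35 h.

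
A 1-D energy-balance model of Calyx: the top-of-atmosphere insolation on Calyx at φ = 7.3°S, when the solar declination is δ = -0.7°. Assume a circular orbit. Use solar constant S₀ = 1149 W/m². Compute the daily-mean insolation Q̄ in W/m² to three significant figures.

cos H₀ = −tan(-7.3°) tan(-0.700°) = -0.0016, H₀ = 1.5724 rad.
Bracket: H₀ sin φ sin δ + cos φ cos δ sin H₀ = 1.5724×-0.12706×-0.01222 + 0.99189×0.99993×1.00000 = 0.002441 + 0.991821 = 0.994262.
Q̄ = (S₀/π) × [bracket] = (1149/π) × 0.994262 = 363.6 W/m².

Q̄ ≈ 364 W/m²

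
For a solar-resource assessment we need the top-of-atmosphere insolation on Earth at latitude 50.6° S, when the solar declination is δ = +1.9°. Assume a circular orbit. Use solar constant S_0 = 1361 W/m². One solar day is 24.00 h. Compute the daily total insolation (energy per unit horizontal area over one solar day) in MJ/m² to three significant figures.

22.3 MJ/m²

cos h₀ = −tan(-50.6°) tan(+1.900°) = 0.0404, h₀ = 1.5304 rad.
Bracket: h₀ sin ϕ sin δ + cos ϕ cos δ sin h₀ = 1.5304×-0.77273×0.03316 + 0.63473×0.99945×0.99918 = -0.039215 + 0.633861 = 0.594646.
Q̄ = (S_0/π) × [bracket] = (1361/π) × 0.594646 = 257.61 W/m².
Daily total = Q̄ × 24.00 h × 3600 s/h = 257.61 × 24.00 × 3600 / 10⁶ = 22.26 MJ/m².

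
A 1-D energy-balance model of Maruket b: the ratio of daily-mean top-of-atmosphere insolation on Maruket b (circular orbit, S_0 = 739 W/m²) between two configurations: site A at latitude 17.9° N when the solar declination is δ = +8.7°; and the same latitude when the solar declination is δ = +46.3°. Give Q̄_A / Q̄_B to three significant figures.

— Configuration A (ϕ=+17.9°):
cos h₀ = −tan(+17.9°) tan(+8.700°) = -0.0494, h₀ = 1.6202 rad.
Bracket: h₀ sin ϕ sin δ + cos ϕ cos δ sin h₀ = 1.6202×0.30736×0.15126 + 0.95159×0.98849×0.99878 = 0.075325 + 0.939490 = 1.014815.
Q̄ = (S_0/π) × [bracket] = (739/π) × 1.014815 = 238.72 W/m².
— Configuration B (ϕ=+17.9°):
cos h₀ = −tan(+17.9°) tan(+46.300°) = -0.3380, h₀ = 1.9156 rad.
Bracket: h₀ sin ϕ sin δ + cos ϕ cos δ sin h₀ = 1.9156×0.30736×0.72297 + 0.95159×0.69088×0.94115 = 0.425669 + 0.618744 = 1.044413.
Q̄ = (S_0/π) × [bracket] = (739/π) × 1.044413 = 245.68 W/m².
Ratio Q̄_A / Q̄_B = 238.72 / 245.68 = 0.9717.

Q̄_A / Q̄_B ≈ 0.972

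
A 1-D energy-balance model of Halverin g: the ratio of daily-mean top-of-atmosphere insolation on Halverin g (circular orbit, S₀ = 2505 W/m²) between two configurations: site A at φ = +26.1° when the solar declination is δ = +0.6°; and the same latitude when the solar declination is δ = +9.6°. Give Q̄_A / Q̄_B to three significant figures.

Q̄_A / Q̄_B ≈ 0.902

— Configuration A (φ=+26.1°):
cos H₀ = −tan(+26.1°) tan(+0.600°) = -0.0051, H₀ = 1.5759 rad.
Bracket: H₀ sin φ sin δ + cos φ cos δ sin H₀ = 1.5759×0.43994×0.01047 + 0.89803×0.99995×0.99999 = 0.007259 + 0.897976 = 0.905235.
Q̄ = (S₀/π) × [bracket] = (2505/π) × 0.905235 = 721.80 W/m².
— Configuration B (φ=+26.1°):
cos H₀ = −tan(+26.1°) tan(+9.600°) = -0.0829, H₀ = 1.6538 rad.
Bracket: H₀ sin φ sin δ + cos φ cos δ sin H₀ = 1.6538×0.43994×0.16677 + 0.89803×0.98600×0.99656 = 0.121337 + 0.882412 = 1.003749.
Q̄ = (S₀/π) × [bracket] = (2505/π) × 1.003749 = 800.36 W/m².
Ratio Q̄_A / Q̄_B = 721.80 / 800.36 = 0.9018.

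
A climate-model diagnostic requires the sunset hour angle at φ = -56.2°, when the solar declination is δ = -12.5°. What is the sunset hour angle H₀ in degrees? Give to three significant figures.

cos H₀ = −tan φ · tan δ = −tan(-56.2°) × tan(-12.500°) = -0.3312, so H₀ = 1.9083 rad = 109.34°.

H₀ = 109°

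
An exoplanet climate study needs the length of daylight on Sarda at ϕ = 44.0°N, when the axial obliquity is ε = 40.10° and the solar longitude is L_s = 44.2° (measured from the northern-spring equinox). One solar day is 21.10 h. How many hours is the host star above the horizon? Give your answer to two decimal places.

13.95 h

Solar declination: sin δ = sin ε · sin L_s = sin 40.10° × sin 44.2° = 0.44906, so δ = +26.683°.
cos h₀ = −tan ϕ · tan δ = −tan(+44.0°) × tan(+26.683°) = -0.4853, so h₀ = 2.0775 rad = 119.03°.
Daylight = 2h₀/(2π) × 21.10 h = (2.0775/π) × 21.10 = 13.95 h.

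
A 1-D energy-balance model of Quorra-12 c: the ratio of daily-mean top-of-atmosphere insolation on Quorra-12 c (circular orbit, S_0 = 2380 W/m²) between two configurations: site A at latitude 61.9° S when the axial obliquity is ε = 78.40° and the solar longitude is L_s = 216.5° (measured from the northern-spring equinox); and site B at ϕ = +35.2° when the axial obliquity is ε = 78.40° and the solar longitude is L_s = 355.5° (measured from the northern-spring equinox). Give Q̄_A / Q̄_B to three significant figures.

— Configuration A (ϕ=-61.9°):
Solar declination: sin δ = sin ε · sin L_s = sin 78.40° × sin 216.5° = -0.58267, so δ = -35.639°.
cos h₀ = −tan(-61.9°) tan(-35.639°) = -1.3427 ≤ −1 ⇒ polar day, h₀ = π.
Bracket: h₀ sin ϕ sin δ + cos ϕ cos δ sin h₀ = 3.1416×-0.88213×-0.58267 + 0.47101×0.81271×0.00000 = 1.614753 + 0.000000 = 1.614753.
Q̄ = (S_0/π) × [bracket] = (2380/π) × 1.614753 = 1223.3 W/m².
— Configuration B (ϕ=+35.2°):
Solar declination: sin δ = sin ε · sin L_s = sin 78.40° × sin 355.5° = -0.07686, so δ = -4.408°.
cos h₀ = −tan(+35.2°) tan(-4.408°) = 0.0544, h₀ = 1.5164 rad.
Bracket: h₀ sin ϕ sin δ + cos ϕ cos δ sin h₀ = 1.5164×0.57643×-0.07686 + 0.81714×0.99704×0.99852 = -0.067183 + 0.813515 = 0.746332.
Q̄ = (S_0/π) × [bracket] = (2380/π) × 0.746332 = 565.40 W/m².
Ratio Q̄_A / Q̄_B = 1223.3 / 565.40 = 2.164.

Q̄_A / Q̄_B ≈ 2.16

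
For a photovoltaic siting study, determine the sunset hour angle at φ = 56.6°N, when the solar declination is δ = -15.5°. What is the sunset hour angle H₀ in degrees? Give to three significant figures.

cos H₀ = −tan φ · tan δ = −tan(+56.6°) × tan(-15.500°) = 0.4206, so H₀ = 1.1367 rad = 65.13°.

H₀ = 65.1°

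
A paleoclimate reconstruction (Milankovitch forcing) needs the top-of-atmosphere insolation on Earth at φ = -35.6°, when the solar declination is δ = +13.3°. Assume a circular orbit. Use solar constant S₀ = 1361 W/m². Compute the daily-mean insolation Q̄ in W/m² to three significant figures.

Q̄ ≈ 257 W/m²

cos H₀ = −tan(-35.6°) tan(+13.300°) = 0.1692, H₀ = 1.4007 rad.
Bracket: H₀ sin φ sin δ + cos φ cos δ sin H₀ = 1.4007×-0.58212×0.23005 + 0.81310×0.97318×0.98558 = -0.187577 + 0.779882 = 0.592305.
Q̄ = (S₀/π) × [bracket] = (1361/π) × 0.592305 = 256.6 W/m².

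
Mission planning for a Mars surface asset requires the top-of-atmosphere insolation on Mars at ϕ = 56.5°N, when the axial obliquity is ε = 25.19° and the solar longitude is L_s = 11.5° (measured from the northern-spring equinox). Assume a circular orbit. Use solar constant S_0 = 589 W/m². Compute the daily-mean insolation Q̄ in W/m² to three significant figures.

Solar declination: sin δ = sin ε · sin L_s = sin 25.19° × sin 11.5° = 0.08486, so δ = +4.868°.
cos h₀ = −tan(+56.5°) tan(+4.868°) = -0.1287, h₀ = 1.6998 rad.
Bracket: h₀ sin ϕ sin δ + cos ϕ cos δ sin h₀ = 1.6998×0.83389×0.08486 + 0.55194×0.99639×0.99169 = 0.120284 + 0.545377 = 0.665661.
Q̄ = (S_0/π) × [bracket] = (589/π) × 0.665661 = 124.8 W/m².

Q̄ ≈ 125 W/m²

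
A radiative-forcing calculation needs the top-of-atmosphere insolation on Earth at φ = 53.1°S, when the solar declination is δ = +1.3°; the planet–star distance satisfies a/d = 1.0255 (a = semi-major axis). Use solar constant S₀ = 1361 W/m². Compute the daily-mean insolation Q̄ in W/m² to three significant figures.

Q̄ ≈ 261 W/m²

cos H₀ = −tan(-53.1°) tan(+1.300°) = 0.0302, H₀ = 1.5406 rad.
Bracket: H₀ sin φ sin δ + cos φ cos δ sin H₀ = 1.5406×-0.79968×0.02269 + 0.60042×0.99974×0.99954 = -0.027954 + 0.599988 = 0.572034.
Inverse-square distance factor (a/d)² = 1.0255² = 1.051650.
Q̄ = (S₀/π) × 1.051650 × [bracket] = (1361/π) × 1.051650 × 0.572034 = 260.6 W/m².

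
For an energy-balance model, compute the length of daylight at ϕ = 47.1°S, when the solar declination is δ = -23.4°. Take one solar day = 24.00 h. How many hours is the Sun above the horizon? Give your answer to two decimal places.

cos h₀ = −tan ϕ · tan δ = −tan(-47.1°) × tan(-23.400°) = -0.4657, so h₀ = 2.0552 rad = 117.75°.
Daylight = 2h₀/(2π) × 24.00 h = (2.0552/π) × 24.00 = 15.70 h.

15.70 h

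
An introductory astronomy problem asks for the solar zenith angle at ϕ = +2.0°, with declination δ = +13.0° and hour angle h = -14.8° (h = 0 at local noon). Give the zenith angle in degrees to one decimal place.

θ_z = 18.3°

cos θ_z = sin ϕ sin δ + cos ϕ cos δ cos h = 0.007851 + 0.941470 = 0.949321.
θ_z = arccos(0.949321) = 18.3°.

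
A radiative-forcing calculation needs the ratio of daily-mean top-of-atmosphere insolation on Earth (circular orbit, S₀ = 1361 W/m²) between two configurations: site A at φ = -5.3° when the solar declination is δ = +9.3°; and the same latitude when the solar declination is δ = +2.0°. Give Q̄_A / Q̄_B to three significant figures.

— Configuration A (φ=-5.3°):
cos H₀ = −tan(-5.3°) tan(+9.300°) = 0.0152, H₀ = 1.5556 rad.
Bracket: H₀ sin φ sin δ + cos φ cos δ sin H₀ = 1.5556×-0.09237×0.16160 + 0.99572×0.98686×0.99988 = -0.023220 + 0.982518 = 0.959298.
Q̄ = (S₀/π) × [bracket] = (1361/π) × 0.959298 = 415.59 W/m².
— Configuration B (φ=-5.3°):
cos H₀ = −tan(-5.3°) tan(+2.000°) = 0.0032, H₀ = 1.5676 rad.
Bracket: H₀ sin φ sin δ + cos φ cos δ sin H₀ = 1.5676×-0.09237×0.03490 + 0.99572×0.99939×0.99999 = -0.005053 + 0.995103 = 0.990050.
Q̄ = (S₀/π) × [bracket] = (1361/π) × 0.990050 = 428.91 W/m².
Ratio Q̄_A / Q̄_B = 415.59 / 428.91 = 0.9689.

Q̄_A / Q̄_B ≈ 0.969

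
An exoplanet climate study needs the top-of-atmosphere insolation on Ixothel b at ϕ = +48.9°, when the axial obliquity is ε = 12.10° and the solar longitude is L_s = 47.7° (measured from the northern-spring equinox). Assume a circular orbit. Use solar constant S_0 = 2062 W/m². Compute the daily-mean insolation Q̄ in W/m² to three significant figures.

Q̄ ≈ 554 W/m²

Solar declination: sin δ = sin ε · sin L_s = sin 12.10° × sin 47.7° = 0.15504, so δ = +8.919°.
cos h₀ = −tan(+48.9°) tan(+8.919°) = -0.1799, h₀ = 1.7517 rad.
Bracket: h₀ sin ϕ sin δ + cos ϕ cos δ sin h₀ = 1.7517×0.75356×0.15504 + 0.65738×0.98791×0.98368 = 0.204655 + 0.638834 = 0.843489.
Q̄ = (S_0/π) × [bracket] = (2062/π) × 0.843489 = 553.6 W/m².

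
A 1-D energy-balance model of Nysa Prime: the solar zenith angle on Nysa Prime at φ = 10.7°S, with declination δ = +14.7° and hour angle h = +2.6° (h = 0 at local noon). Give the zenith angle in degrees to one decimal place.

θ_z = 25.5°

cos θ_z = sin φ sin δ + cos φ cos δ cos h = -0.047114 + 0.949471 = 0.902357.
θ_z = arccos(0.902357) = 25.5°.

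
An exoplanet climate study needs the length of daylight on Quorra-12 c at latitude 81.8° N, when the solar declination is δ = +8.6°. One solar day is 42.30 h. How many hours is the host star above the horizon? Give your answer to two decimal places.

Sunrise equation: cos h₀ = −tan ϕ · tan δ = -1.0495 ≤ −1, so the host star never sets (polar day) and h₀ = π.
Daylight = 2h₀/(2π) × 42.30 h = (3.1416/π) × 42.30 = 42.30 h.

42.30 h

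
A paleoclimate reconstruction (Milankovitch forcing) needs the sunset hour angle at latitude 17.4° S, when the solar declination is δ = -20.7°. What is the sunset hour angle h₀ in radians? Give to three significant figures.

cos h₀ = −tan ϕ · tan δ = −tan(-17.4°) × tan(-20.700°) = -0.1184, so h₀ = 1.6895 rad = 96.80°.

h₀ = 1.69 rad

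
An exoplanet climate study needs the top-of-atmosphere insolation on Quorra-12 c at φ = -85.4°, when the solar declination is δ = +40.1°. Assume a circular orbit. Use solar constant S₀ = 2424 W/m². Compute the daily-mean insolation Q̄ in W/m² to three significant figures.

Q̄ ≈ 0.00 W/m²

cos H₀ = −tan(-85.4°) tan(+40.100°) = 10.4660 ≥ 1 ⇒ polar night, H₀ = 0 and Q̄ = 0.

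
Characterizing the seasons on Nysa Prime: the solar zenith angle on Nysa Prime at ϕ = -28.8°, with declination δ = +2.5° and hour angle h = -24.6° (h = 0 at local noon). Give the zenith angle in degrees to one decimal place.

θ_z = 39.2°

cos θ_z = sin ϕ sin δ + cos ϕ cos δ cos h = -0.021014 + 0.796011 = 0.774997.
θ_z = arccos(0.774997) = 39.2°.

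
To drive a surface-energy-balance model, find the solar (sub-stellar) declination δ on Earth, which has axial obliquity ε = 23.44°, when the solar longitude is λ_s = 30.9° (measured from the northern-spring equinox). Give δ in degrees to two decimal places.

sin δ = sin ε · sin λ_s = sin 23.44° × sin 30.9° = 0.204281.
δ = arcsin(0.204281) = +11.79°.

δ = +11.79°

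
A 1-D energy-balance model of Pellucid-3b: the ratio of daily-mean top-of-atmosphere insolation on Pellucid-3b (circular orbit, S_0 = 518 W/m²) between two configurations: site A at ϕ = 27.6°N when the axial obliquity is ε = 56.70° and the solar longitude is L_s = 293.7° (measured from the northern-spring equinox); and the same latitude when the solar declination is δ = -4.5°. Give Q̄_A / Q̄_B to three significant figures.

— Configuration A (ϕ=+27.6°):
Solar declination: sin δ = sin ε · sin L_s = sin 56.70° × sin 293.7° = -0.76532, so δ = -49.935°.
cos h₀ = −tan(+27.6°) tan(-49.935°) = 0.6216, h₀ = 0.9000 rad.
Bracket: h₀ sin ϕ sin δ + cos ϕ cos δ sin h₀ = 0.9000×0.46330×-0.76532 + 0.88620×0.64365×0.78333 = -0.319115 + 0.446813 = 0.127698.
Q̄ = (S_0/π) × [bracket] = (518/π) × 0.127698 = 21.055 W/m².
— Configuration B (ϕ=+27.6°):
cos h₀ = −tan(+27.6°) tan(-4.500°) = 0.0411, h₀ = 1.5296 rad.
Bracket: h₀ sin ϕ sin δ + cos ϕ cos δ sin h₀ = 1.5296×0.46330×-0.07846 + 0.88620×0.99692×0.99915 = -0.055602 + 0.882720 = 0.827118.
Q̄ = (S_0/π) × [bracket] = (518/π) × 0.827118 = 136.38 W/m².
Ratio Q̄_A / Q̄_B = 21.055 / 136.38 = 0.1544.

Q̄_A / Q̄_B ≈ 0.154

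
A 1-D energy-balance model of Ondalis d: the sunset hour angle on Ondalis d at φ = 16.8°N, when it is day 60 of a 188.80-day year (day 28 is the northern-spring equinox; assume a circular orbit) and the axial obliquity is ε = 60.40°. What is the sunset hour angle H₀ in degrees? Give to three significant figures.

Solar longitude: λ_s = 360° × (60 − 28)/188.80 = 61.017°.
sin δ = sin 60.40° × sin 61.017° = 0.76060, so δ = +49.517°.
cos H₀ = −tan φ · tan δ = −tan(+16.8°) × tan(+49.517°) = -0.3537, so H₀ = 1.9323 rad = 110.71°.

H₀ = 111°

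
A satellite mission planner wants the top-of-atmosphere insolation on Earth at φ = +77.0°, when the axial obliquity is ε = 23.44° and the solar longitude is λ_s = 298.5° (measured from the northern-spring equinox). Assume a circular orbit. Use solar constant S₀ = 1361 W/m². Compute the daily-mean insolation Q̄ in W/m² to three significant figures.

Q̄ ≈ 0.00 W/m²

Solar declination: sin δ = sin ε · sin λ_s = sin 23.44° × sin 298.5° = -0.34958, so δ = -20.462°.
cos H₀ = −tan(+77.0°) tan(-20.462°) = 1.6162 ≥ 1 ⇒ polar night, H₀ = 0 and Q̄ = 0.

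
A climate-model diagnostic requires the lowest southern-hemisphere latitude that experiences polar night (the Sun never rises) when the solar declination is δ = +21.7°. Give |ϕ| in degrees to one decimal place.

|ϕ| = 68.3°

Polar night requires cos h₀ = −tan ϕ tan δ ≥ 1, i.e. tan ϕ tan δ ≤ −1.
The boundary is |tan ϕ| · |tan δ| = 1, so |ϕ| = 90° − |δ| = 90° − 21.7° = 68.3° in the southern hemisphere.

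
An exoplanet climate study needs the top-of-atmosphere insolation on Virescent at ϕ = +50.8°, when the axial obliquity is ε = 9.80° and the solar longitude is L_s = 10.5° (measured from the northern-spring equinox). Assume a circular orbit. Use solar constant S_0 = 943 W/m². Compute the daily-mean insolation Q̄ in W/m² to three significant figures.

Q̄ ≈ 201 W/m²

Solar declination: sin δ = sin ε · sin L_s = sin 9.80° × sin 10.5° = 0.03102, so δ = +1.777°.
cos h₀ = −tan(+50.8°) tan(+1.777°) = -0.0381, h₀ = 1.6089 rad.
Bracket: h₀ sin ϕ sin δ + cos ϕ cos δ sin h₀ = 1.6089×0.77494×0.03102 + 0.63203×0.99952×0.99928 = 0.038676 + 0.631272 = 0.669948.
Q̄ = (S_0/π) × [bracket] = (943/π) × 0.669948 = 201.1 W/m².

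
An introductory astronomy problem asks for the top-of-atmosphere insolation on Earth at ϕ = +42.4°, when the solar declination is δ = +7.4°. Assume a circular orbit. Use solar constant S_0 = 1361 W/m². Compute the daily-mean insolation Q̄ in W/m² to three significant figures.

Q̄ ≈ 379 W/m²

cos h₀ = −tan(+42.4°) tan(+7.400°) = -0.1186, h₀ = 1.6897 rad.
Bracket: h₀ sin ϕ sin δ + cos ϕ cos δ sin h₀ = 1.6897×0.67430×0.12880 + 0.73846×0.99167×0.99294 = 0.146750 + 0.727139 = 0.873889.
Q̄ = (S_0/π) × [bracket] = (1361/π) × 0.873889 = 378.6 W/m².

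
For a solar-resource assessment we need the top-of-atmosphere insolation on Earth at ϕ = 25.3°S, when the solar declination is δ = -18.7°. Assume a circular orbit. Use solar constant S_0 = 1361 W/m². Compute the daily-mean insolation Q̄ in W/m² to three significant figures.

cos h₀ = −tan(-25.3°) tan(-18.700°) = -0.1600, h₀ = 1.7315 rad.
Bracket: h₀ sin ϕ sin δ + cos ϕ cos δ sin h₀ = 1.7315×-0.42736×-0.32061 + 0.90408×0.94721×0.98712 = 0.237243 + 0.845324 = 1.082567.
Q̄ = (S_0/π) × [bracket] = (1361/π) × 1.082567 = 469.0 W/m².

Q̄ ≈ 469 W/m²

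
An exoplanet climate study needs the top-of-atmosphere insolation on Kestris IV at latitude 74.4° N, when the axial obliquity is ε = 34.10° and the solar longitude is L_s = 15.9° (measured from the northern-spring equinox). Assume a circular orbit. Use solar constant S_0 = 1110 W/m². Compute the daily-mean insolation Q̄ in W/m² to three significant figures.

Solar declination: sin δ = sin ε · sin L_s = sin 34.10° × sin 15.9° = 0.15359, so δ = +8.835°.
cos h₀ = −tan(+74.4°) tan(+8.835°) = -0.5567, h₀ = 2.1612 rad.
Bracket: h₀ sin ϕ sin δ + cos ϕ cos δ sin h₀ = 2.1612×0.96316×0.15359 + 0.26892×0.98813×0.83071 = 0.319710 + 0.220743 = 0.540453.
Q̄ = (S_0/π) × [bracket] = (1110/π) × 0.540453 = 191.0 W/m².

Q̄ ≈ 191 W/m²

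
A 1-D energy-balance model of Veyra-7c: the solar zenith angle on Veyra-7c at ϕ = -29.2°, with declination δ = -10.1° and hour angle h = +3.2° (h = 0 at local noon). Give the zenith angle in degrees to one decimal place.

θ_z = 19.3°

cos θ_z = sin ϕ sin δ + cos ϕ cos δ cos h = 0.085554 + 0.858055 = 0.943609.
θ_z = arccos(0.943609) = 19.3°.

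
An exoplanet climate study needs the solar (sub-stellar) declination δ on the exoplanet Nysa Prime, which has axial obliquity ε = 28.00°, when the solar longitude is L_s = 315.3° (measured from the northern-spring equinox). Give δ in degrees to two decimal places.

sin δ = sin ε · sin L_s = sin 28.00° × sin 315.3° = -0.330224.
δ = arcsin(-0.330224) = -19.28°.

δ = -19.28°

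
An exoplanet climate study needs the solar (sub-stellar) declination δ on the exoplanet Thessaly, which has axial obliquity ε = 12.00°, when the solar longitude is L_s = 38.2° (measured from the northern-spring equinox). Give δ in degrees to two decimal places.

δ = +7.39°

sin δ = sin ε · sin L_s = sin 12.00° × sin 38.2° = 0.128574.
δ = arcsin(0.128574) = +7.39°.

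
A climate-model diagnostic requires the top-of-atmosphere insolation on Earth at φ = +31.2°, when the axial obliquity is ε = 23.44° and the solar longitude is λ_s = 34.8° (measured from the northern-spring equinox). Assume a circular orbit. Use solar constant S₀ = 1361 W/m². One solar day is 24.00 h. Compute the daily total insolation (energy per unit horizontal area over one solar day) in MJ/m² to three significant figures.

Solar declination: sin δ = sin ε · sin λ_s = sin 23.44° × sin 34.8° = 0.22702, so δ = +13.122°.
cos H₀ = −tan(+31.2°) tan(+13.122°) = -0.1412, H₀ = 1.7124 rad.
Bracket: H₀ sin φ sin δ + cos φ cos δ sin H₀ = 1.7124×0.51803×0.22702 + 0.85536×0.97389×0.98998 = 0.201384 + 0.824680 = 1.026064.
Q̄ = (S₀/π) × [bracket] = (1361/π) × 1.026064 = 444.51 W/m².
Daily total = Q̄ × 24.00 h × 3600 s/h = 444.51 × 24.00 × 3600 / 10⁶ = 38.41 MJ/m².

38.4 MJ/m²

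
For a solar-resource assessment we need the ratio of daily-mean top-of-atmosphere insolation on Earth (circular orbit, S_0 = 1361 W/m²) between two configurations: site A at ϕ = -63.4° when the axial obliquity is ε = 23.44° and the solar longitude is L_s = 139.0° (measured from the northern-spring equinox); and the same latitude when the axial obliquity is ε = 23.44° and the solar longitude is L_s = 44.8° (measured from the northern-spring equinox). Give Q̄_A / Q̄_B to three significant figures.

— Configuration A (ϕ=-63.4°):
Solar declination: sin δ = sin ε · sin L_s = sin 23.44° × sin 139.0° = 0.26097, so δ = +15.128°.
cos h₀ = −tan(-63.4°) tan(+15.128°) = 0.5399, h₀ = 1.0005 rad.
Bracket: h₀ sin ϕ sin δ + cos ϕ cos δ sin h₀ = 1.0005×-0.89415×0.26097 + 0.44776×0.96535×0.84176 = -0.233463 + 0.363847 = 0.130384.
Q̄ = (S_0/π) × [bracket] = (1361/π) × 0.130384 = 56.485 W/m².
— Configuration B (ϕ=-63.4°):
Solar declination: sin δ = sin ε · sin L_s = sin 23.44° × sin 44.8° = 0.28030, so δ = +16.278°.
cos h₀ = −tan(-63.4°) tan(+16.278°) = 0.5831, h₀ = 0.9482 rad.
Bracket: h₀ sin ϕ sin δ + cos ϕ cos δ sin h₀ = 0.9482×-0.89415×0.28030 + 0.44776×0.95991×0.81239 = -0.237648 + 0.349173 = 0.111525.
Q̄ = (S_0/π) × [bracket] = (1361/π) × 0.111525 = 48.315 W/m².
Ratio Q̄_A / Q̄_B = 56.485 / 48.315 = 1.169.

Q̄_A / Q̄_B ≈ 1.17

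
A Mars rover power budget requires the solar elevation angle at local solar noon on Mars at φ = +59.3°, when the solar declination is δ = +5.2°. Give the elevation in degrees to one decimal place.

At local noon the hour angle is zero, so the zenith angle equals |φ − δ| = |+59.3° − (+5.200°)| = 54.100°.
Elevation = 90° − 54.100° = 35.9°.

35.9°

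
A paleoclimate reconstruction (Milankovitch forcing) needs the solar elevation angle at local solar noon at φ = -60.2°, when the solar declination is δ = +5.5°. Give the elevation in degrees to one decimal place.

24.3°

At local noon the hour angle is zero, so the zenith angle equals |φ − δ| = |-60.2° − (+5.500°)| = 65.700°.
Elevation = 90° − 65.700° = 24.3°.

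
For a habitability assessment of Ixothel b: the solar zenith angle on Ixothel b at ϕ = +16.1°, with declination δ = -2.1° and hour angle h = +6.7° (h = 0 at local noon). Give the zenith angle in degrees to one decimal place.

θ_z = 19.4°

cos θ_z = sin ϕ sin δ + cos ϕ cos δ cos h = -0.010162 + 0.953577 = 0.943415.
θ_z = arccos(0.943415) = 19.4°.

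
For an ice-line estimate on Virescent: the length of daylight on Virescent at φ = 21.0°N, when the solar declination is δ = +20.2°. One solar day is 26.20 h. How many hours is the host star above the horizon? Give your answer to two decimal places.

14.28 h

cos H₀ = −tan φ · tan δ = −tan(+21.0°) × tan(+20.200°) = -0.1412, so H₀ = 1.7125 rad = 98.12°.
Daylight = 2H₀/(2π) × 26.20 h = (1.7125/π) × 26.20 = 14.28 h.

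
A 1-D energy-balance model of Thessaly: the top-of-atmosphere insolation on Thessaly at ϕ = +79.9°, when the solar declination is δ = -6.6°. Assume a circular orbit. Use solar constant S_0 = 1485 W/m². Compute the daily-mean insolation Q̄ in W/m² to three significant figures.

cos h₀ = −tan(+79.9°) tan(-6.600°) = 0.6496, h₀ = 0.8638 rad.
Bracket: h₀ sin ϕ sin δ + cos ϕ cos δ sin h₀ = 0.8638×0.98450×-0.11494 + 0.17537×0.99337×0.76031 = -0.097746 + 0.132452 = 0.034706.
Q̄ = (S_0/π) × [bracket] = (1485/π) × 0.034706 = 16.41 W/m².

Q̄ ≈ 16.4 W/m²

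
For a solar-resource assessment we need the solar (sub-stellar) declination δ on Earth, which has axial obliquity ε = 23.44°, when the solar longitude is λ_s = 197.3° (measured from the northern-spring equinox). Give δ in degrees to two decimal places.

sin δ = sin ε · sin λ_s = sin 23.44° × sin 197.3° = -0.118292.
δ = arcsin(-0.118292) = -6.79°.

δ = -6.79°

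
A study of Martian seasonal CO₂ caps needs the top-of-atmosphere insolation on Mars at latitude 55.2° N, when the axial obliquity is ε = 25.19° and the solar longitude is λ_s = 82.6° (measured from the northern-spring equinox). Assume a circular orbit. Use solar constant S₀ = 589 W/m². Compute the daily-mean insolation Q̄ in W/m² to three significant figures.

Q̄ ≈ 222 W/m²

Solar declination: sin δ = sin ε · sin λ_s = sin 25.19° × sin 82.6° = 0.42208, so δ = +24.966°.
cos H₀ = −tan(+55.2°) tan(+24.966°) = -0.6699, H₀ = 2.3048 rad.
Bracket: H₀ sin φ sin δ + cos φ cos δ sin H₀ = 2.3048×0.82115×0.42208 + 0.57071×0.90656×0.74247 = 0.798823 + 0.384141 = 1.182964.
Q̄ = (S₀/π) × [bracket] = (589/π) × 1.182964 = 221.8 W/m².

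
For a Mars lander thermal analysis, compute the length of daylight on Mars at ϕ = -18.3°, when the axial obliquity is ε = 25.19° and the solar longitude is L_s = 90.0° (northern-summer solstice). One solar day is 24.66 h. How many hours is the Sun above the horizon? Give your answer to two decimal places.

Solar declination: sin δ = sin ε · sin L_s = sin 25.19° × sin 90.0° = 0.42562, so δ = +25.190°.
cos h₀ = −tan ϕ · tan δ = −tan(-18.3°) × tan(+25.190°) = 0.1556, so h₀ = 1.4146 rad = 81.05°.
Daylight = 2h₀/(2π) × 24.66 h = (1.4146/π) × 24.66 = 11.10 h.

11.10 h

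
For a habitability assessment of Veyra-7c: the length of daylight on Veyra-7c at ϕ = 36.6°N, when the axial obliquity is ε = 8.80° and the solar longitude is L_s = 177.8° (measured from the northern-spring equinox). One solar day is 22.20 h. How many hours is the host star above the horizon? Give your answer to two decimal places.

Solar declination: sin δ = sin ε · sin L_s = sin 8.80° × sin 177.8° = 0.00587, so δ = +0.336°.
cos h₀ = −tan ϕ · tan δ = −tan(+36.6°) × tan(+0.336°) = -0.0044, so h₀ = 1.5752 rad = 90.25°.
Daylight = 2h₀/(2π) × 22.20 h = (1.5752/π) × 22.20 = 11.13 h.

11.13 h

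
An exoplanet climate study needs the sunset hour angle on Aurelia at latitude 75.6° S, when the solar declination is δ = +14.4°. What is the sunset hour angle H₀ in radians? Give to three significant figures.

cos H₀ = −tan φ · tan δ = −tan(-75.6°) × tan(+14.400°) = 1.0000, so H₀ = 0.0000 rad = 0.00°.

H₀ = 3.65e-08 rad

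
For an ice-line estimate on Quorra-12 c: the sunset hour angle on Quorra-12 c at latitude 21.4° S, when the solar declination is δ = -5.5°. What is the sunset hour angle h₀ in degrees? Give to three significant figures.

cos h₀ = −tan ϕ · tan δ = −tan(-21.4°) × tan(-5.500°) = -0.0377, so h₀ = 1.6085 rad = 92.16°.

h₀ = 92.2°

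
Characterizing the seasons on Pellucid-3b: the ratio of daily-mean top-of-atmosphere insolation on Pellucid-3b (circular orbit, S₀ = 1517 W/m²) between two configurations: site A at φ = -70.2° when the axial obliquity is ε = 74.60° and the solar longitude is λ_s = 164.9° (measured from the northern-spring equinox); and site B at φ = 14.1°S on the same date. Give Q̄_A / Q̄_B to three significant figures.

Q̄_A / Q̄_B ≈ 0.0548

— Configuration A (φ=-70.2°):
Solar declination: sin δ = sin ε · sin λ_s = sin 74.60° × sin 164.9° = 0.25115, so δ = +14.546°.
cos H₀ = −tan(-70.2°) tan(+14.546°) = 0.7207, H₀ = 0.7660 rad.
Bracket: H₀ sin φ sin δ + cos φ cos δ sin H₀ = 0.7660×-0.94088×0.25115 + 0.33874×0.96795×0.69325 = -0.181007 + 0.227305 = 0.046298.
Q̄ = (S₀/π) × [bracket] = (1517/π) × 0.046298 = 22.356 W/m².
— Configuration B (φ=-14.1°):
cos H₀ = −tan(-14.1°) tan(+14.546°) = 0.0652, H₀ = 1.5056 rad.
Bracket: H₀ sin φ sin δ + cos φ cos δ sin H₀ = 1.5056×-0.24362×0.25115 + 0.96987×0.96795×0.99787 = -0.092120 + 0.936786 = 0.844666.
Q̄ = (S₀/π) × [bracket] = (1517/π) × 0.844666 = 407.87 W/m².
Ratio Q̄_A / Q̄_B = 22.356 / 407.87 = 0.05481.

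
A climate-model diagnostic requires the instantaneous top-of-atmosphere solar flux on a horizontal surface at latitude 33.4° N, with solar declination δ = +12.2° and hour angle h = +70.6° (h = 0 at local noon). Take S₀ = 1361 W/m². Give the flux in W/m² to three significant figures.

527 W/m²

cos θ_z = sin φ sin δ + cos φ cos δ cos h = 0.116330 + 0.271041 = 0.387371.
Flux = S₀ · cos θ_z = 1361 × 0.387371 = 527.2 W/m².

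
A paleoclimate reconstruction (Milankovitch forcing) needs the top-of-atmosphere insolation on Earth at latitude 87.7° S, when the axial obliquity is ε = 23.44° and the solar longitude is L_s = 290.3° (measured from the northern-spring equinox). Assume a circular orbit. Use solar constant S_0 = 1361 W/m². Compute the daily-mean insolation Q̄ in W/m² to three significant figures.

Solar declination: sin δ = sin ε · sin L_s = sin 23.44° × sin 290.3° = -0.37308, so δ = -21.906°.
cos h₀ = −tan(-87.7°) tan(-21.906°) = -10.0118 ≤ −1 ⇒ polar day, h₀ = π.
Bracket: h₀ sin ϕ sin δ + cos ϕ cos δ sin h₀ = 3.1416×-0.99919×-0.37308 + 0.04013×0.92780×0.00000 = 1.171119 + 0.000000 = 1.171119.
Q̄ = (S_0/π) × [bracket] = (1361/π) × 1.171119 = 507.4 W/m².

Q̄ ≈ 507 W/m²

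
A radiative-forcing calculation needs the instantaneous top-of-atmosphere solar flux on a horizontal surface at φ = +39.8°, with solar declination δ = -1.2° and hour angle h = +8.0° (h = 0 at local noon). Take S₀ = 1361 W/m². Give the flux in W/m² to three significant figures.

cos θ_z = sin φ sin δ + cos φ cos δ cos h = -0.013405 + 0.760640 = 0.747235.
Flux = S₀ · cos θ_z = 1361 × 0.747235 = 1017 W/m².

1.02e+03 W/m²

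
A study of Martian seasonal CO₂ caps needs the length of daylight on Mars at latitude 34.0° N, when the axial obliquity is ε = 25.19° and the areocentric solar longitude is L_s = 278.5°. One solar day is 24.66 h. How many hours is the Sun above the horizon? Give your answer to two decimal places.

9.83 h

sin δ = sin 25.19° × sin 278.5° = -0.42095, so δ = -24.894°.
cos h₀ = −tan ϕ · tan δ = −tan(+34.0°) × tan(-24.894°) = 0.3130, so h₀ = 1.2524 rad = 71.76°.
Daylight = 2h₀/(2π) × 24.66 h = (1.2524/π) × 24.66 = 9.83 h.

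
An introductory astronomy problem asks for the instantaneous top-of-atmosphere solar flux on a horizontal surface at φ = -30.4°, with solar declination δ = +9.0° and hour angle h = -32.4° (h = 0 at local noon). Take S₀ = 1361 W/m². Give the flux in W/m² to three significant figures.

871 W/m²

cos θ_z = sin φ sin δ + cos φ cos δ cos h = -0.079161 + 0.719278 = 0.640117.
Flux = S₀ · cos θ_z = 1361 × 0.640117 = 871.2 W/m².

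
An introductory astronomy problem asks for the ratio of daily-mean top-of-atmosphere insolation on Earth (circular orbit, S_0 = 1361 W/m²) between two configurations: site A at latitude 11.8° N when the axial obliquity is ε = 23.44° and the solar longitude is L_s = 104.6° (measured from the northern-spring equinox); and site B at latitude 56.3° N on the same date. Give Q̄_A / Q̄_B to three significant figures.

— Configuration A (ϕ=+11.8°):
Solar declination: sin δ = sin ε · sin L_s = sin 23.44° × sin 104.6° = 0.38494, so δ = +22.640°.
cos h₀ = −tan(+11.8°) tan(+22.640°) = -0.0871, h₀ = 1.6580 rad.
Bracket: h₀ sin ϕ sin δ + cos ϕ cos δ sin h₀ = 1.6580×0.20450×0.38494 + 0.97887×0.92294×0.99620 = 0.130518 + 0.900005 = 1.030523.
Q̄ = (S_0/π) × [bracket] = (1361/π) × 1.030523 = 446.44 W/m².
— Configuration B (ϕ=+56.3°):
cos h₀ = −tan(+56.3°) tan(+22.640°) = -0.6254, h₀ = 2.2464 rad.
Bracket: h₀ sin ϕ sin δ + cos ϕ cos δ sin h₀ = 2.2464×0.83195×0.38494 + 0.55484×0.92294×0.78031 = 0.719411 + 0.399584 = 1.118995.
Q̄ = (S_0/π) × [bracket] = (1361/π) × 1.118995 = 484.77 W/m².
Ratio Q̄_A / Q̄_B = 446.44 / 484.77 = 0.9209.

Q̄_A / Q̄_B ≈ 0.921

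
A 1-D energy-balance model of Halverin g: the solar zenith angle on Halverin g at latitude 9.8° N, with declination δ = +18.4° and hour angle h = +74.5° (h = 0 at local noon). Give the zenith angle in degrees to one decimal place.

θ_z = 72.3°

cos θ_z = sin φ sin δ + cos φ cos δ cos h = 0.053726 + 0.249876 = 0.303602.
θ_z = arccos(0.303602) = 72.3°.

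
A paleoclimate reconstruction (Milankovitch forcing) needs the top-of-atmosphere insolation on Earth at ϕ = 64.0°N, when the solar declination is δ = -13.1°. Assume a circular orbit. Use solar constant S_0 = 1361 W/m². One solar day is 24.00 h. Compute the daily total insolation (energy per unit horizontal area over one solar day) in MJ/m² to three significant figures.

cos h₀ = −tan(+64.0°) tan(-13.100°) = 0.4771, h₀ = 1.0734 rad.
Bracket: h₀ sin ϕ sin δ + cos ϕ cos δ sin h₀ = 1.0734×0.89879×-0.22665 + 0.43837×0.97398×0.87884 = -0.218663 + 0.375233 = 0.156570.
Q̄ = (S_0/π) × [bracket] = (1361/π) × 0.156570 = 67.829 W/m².
Daily total = Q̄ × 24.00 h × 3600 s/h = 67.829 × 24.00 × 3600 / 10⁶ = 5.860 MJ/m².

5.86 MJ/m²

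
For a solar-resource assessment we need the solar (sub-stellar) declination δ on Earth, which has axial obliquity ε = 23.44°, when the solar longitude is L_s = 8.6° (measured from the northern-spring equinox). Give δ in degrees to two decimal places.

δ = +3.41°

sin δ = sin ε · sin L_s = sin 23.44° × sin 8.6° = 0.059483.
δ = arcsin(0.059483) = +3.41°.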